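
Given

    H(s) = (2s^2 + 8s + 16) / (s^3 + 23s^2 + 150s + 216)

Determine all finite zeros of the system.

s = -2 ± 2j

Set the numerator to zero: 2s^2 + 8s + 16 = 0, i.e. 2·(s^2 + 4s + 8) = 0.
Factoring: (s^2 + 4s + 8) = 0.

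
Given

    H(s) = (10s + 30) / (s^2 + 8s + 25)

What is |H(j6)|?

|H(j6)| ≈ 1.362

Substitute s = j6: numerator = 30 + j60, denominator = -11 + j48.
|H(j6)| = |30 + j60| / |-11 + j48| = 67.082 / 49.244 ≈ 1.362.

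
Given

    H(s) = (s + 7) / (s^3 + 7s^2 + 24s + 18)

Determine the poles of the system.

s = -3 + 3j, -3 - 3j, -1

The poles are the roots of the denominator s^3 + 7s^2 + 24s + 18 = 0.
Trying s = -1: the polynomial evaluates to 0, so (s + 1) is a factor.
Dividing out leaves s^2 + 6s + 18 = 0.
The quadratic formula then gives s = -3 ± 3j.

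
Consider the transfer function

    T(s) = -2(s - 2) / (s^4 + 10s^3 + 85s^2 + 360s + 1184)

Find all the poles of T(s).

s = -1 ± 6j, -4 ± 4j

The poles are the roots of the denominator s^4 + 10s^3 + 85s^2 + 360s + 1184 = 0.
No real roots exist; factor into two real quadratics: (s^2 + 2s + 37)(s^2 + 8s + 32) = 0.
Each quadratic gives a conjugate pair via the quadratic formula.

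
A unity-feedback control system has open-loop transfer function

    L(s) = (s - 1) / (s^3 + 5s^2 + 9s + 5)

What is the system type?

Type 0

The denominator has no factor of s at the origin — no free integrator — so this is a Type 0 system.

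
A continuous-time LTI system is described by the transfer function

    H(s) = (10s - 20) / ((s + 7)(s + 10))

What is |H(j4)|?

Substitute s = j4: numerator = -20 + j40, denominator = 54 + j68.
|H(j4)| = |-20 + j40| / |54 + j68| = 44.721 / 86.833 ≈ 0.5150.

|H(j4)| ≈ 0.5150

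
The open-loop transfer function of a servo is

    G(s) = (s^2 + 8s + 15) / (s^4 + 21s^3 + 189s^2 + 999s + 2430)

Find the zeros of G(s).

s = -5, -3

Set the numerator to zero: s^2 + 8s + 15 = 0.
Factoring: (s + 5)(s + 3) = 0.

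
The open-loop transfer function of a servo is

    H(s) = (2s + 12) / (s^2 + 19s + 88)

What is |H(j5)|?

Substitute s = j5: numerator = 12 + j10, denominator = 63 + j95.
|H(j5)| = |12 + j10| / |63 + j95| = 15.620 / 113.99 ≈ 0.1370.

|H(j5)| ≈ 0.1370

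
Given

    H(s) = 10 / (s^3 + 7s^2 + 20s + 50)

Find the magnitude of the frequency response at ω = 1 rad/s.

Substitute s = j1: numerator = 10, denominator = 43 + j19.
|H(j1)| = |10| / |43 + j19| = 10 / 47.011 ≈ 0.2127.

|H(j1)| ≈ 0.2127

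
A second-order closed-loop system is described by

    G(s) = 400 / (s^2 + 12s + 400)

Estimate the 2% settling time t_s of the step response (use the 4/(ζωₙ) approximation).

Comparing s^2 + 12s + 400 to s^2 + 2ζωₙs + ωₙ²: ωₙ = 20 rad/s and ζ = 12/(2·20) = 0.3.
ζωₙ = 12/2 = 6, so t_s ≈ 4/(ζωₙ) = 4/6 ≈ 0.6667 s.

t_s ≈ 0.6667 s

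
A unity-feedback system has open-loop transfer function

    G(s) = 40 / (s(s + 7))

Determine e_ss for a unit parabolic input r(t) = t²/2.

e_ss = ∞

G(s) has one pole at the origin.
This is a Type 1 system; Ka = lim_{s→0} s^2·G(s) = 0, so the steady-state error for a parabola input is infinite.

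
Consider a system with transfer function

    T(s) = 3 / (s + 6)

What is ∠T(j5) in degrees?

At s = j5: numerator = 3, denominator = 6 + j5.
∠T = ∠num − ∠den = 0° − (39.806°) = -39.81°.

∠T(j5) ≈ -39.81°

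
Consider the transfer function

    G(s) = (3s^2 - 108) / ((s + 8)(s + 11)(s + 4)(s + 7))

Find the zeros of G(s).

Set the numerator to zero: 3s^2 - 108 = 0, i.e. 3·(s^2 - 36) = 0.
Factoring: (s + 6)(s - 6) = 0.

s = -6, 6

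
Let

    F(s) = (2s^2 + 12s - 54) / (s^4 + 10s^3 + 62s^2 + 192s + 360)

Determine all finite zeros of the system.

s = 3, -9

Set the numerator to zero: 2s^2 + 12s - 54 = 0, i.e. 2·(s^2 + 6s - 27) = 0.
Factoring: (s - 3)(s + 9) = 0.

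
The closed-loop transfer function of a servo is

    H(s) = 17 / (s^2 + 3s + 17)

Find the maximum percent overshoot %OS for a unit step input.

%OS ≈ 29.3%

Comparing s^2 + 3s + 17 to s^2 + 2ζωₙs + ωₙ²: ωₙ = √17 ≈ 4.123 rad/s and ζ = 3/(2·√17) ≈ 0.3638.
%OS = 100·exp(−πζ/√(1−ζ²)) = 100·exp(−π·0.3638/√(1−0.3638²)) ≈ 29.3%.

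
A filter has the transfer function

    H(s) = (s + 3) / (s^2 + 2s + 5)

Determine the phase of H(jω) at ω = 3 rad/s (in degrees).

At s = j3: numerator = 3 + j3, denominator = -4 + j6.
∠H = ∠num − ∠den = 45° − (123.69°) = -78.69°.

∠H(j3) ≈ -78.69°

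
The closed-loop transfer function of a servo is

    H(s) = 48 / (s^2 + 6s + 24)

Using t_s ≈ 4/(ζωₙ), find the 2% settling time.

Comparing s^2 + 6s + 24 to s^2 + 2ζωₙs + ωₙ²: ωₙ = √24 ≈ 4.899 rad/s and ζ = 6/(2·√24) ≈ 0.6124.
ζωₙ = 6/2 = 3, so t_s ≈ 4/(ζωₙ) = 4/3 ≈ 1.333 s.

t_s ≈ 1.333 s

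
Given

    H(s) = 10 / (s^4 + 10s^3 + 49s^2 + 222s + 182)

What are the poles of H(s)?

The poles are the roots of the denominator s^4 + 10s^3 + 49s^2 + 222s + 182 = 0.
Trying s = -1: the polynomial evaluates to 0, so (s + 1) is a factor.
Dividing out leaves s^3 + 9s^2 + 40s + 182 = 0.
This factors further as (s + 7)(s^2 + 2s + 26) = 0.

s = -1, -7, -1 ± 5j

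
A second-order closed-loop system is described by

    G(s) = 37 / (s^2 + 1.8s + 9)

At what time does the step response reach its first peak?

t_p ≈ 1.098 s

Comparing s^2 + 1.8s + 9 to s^2 + 2ζωₙs + ωₙ²: ωₙ = 3 rad/s and ζ = 1.8/(2·3) = 0.3.
ζωₙ = 1.8/2 = 0.9, so ω_d = ωₙ√(1−ζ²) = √(ωₙ² − (ζωₙ)²) = √(9 − 0.9²) = √8.19 ≈ 2.862 rad/s.
t_p = π/ω_d = π/2.862 ≈ 1.098 s.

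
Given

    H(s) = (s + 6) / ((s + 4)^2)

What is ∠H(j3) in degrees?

At s = j3: numerator = 6 + j3, denominator = 7 + j24.
∠H = ∠num − ∠den = 26.565° − (73.740°) = -47.17°.

∠H(j3) ≈ -47.17°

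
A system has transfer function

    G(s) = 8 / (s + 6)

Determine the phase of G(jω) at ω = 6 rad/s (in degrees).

At s = j6: numerator = 8, denominator = 6 + j6.
∠G = ∠num − ∠den = 0° − (45°) = -45°.

∠G(j6) ≈ -45°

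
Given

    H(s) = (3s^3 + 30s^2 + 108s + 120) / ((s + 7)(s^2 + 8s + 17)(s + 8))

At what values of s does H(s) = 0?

s = -4 + 2j, -4 - 2j, -2

Set the numerator to zero: 3s^3 + 30s^2 + 108s + 120 = 0, i.e. 3·(s^3 + 10s^2 + 36s + 40) = 0.
Factoring: (s^2 + 8s + 20)(s + 2) = 0.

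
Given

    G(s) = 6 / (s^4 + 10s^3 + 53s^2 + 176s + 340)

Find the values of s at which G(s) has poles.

The poles are the roots of the denominator s^4 + 10s^3 + 53s^2 + 176s + 340 = 0.
No real roots exist; factor into two real quadratics: (s^2 + 2s + 17)(s^2 + 8s + 20) = 0.
Each quadratic gives a conjugate pair via the quadratic formula.

s = -1 + 4j, -1 - 4j, -4 + 2j, -4 - 2j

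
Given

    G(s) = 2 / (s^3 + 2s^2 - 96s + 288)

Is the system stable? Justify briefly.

The denominator s^3 + 2s^2 - 96s + 288 factors as (s - 4)(s + 12)(s - 6), giving poles at s = 4, -12, 6.
Since the pole(s) at s = 4, 6 lie in the right half-plane, the system is unstable.

unstable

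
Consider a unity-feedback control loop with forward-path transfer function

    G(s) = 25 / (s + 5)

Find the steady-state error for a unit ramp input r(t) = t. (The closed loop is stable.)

G(s) has no poles at the origin.
This is a Type 0 system; Kv = lim_{s→0} s·G(s) = 0, so the steady-state error for a ramp input is infinite.

e_ss = ∞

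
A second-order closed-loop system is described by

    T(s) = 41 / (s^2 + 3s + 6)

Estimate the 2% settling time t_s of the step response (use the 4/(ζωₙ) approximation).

t_s ≈ 2.667 s

Comparing s^2 + 3s + 6 to s^2 + 2ζωₙs + ωₙ²: ωₙ = √6 ≈ 2.449 rad/s and ζ = 3/(2·√6) ≈ 0.6124.
ζωₙ = 3/2 = 1.5, so t_s ≈ 4/(ζωₙ) = 4/1.5 ≈ 2.667 s.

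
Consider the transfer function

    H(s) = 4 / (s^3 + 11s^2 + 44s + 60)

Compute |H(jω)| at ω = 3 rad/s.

|H(j3)| ≈ 0.03571

Substitute s = j3: numerator = 4, denominator = -39 + j105.
|H(j3)| = |4| / |-39 + j105| = 4 / 112.01 ≈ 0.03571.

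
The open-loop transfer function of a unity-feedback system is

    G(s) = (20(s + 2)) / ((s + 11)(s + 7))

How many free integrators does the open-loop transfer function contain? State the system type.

The denominator has no factor of s at the origin — no free integrator — so this is a Type 0 system.

Type 0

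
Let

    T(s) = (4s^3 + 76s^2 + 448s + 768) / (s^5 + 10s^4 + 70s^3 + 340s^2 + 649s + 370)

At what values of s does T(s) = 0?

Set the numerator to zero: 4s^3 + 76s^2 + 448s + 768 = 0, i.e. 4·(s^3 + 19s^2 + 112s + 192) = 0.
Factoring: (s + 8)^2(s + 3) = 0.

s = -8, -8, -3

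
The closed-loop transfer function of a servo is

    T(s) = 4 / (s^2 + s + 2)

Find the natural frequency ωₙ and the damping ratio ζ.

Compare the denominator to the standard form s^2 + 2ζωₙs + ωₙ².
ωₙ² = 2, so ωₙ = √2 ≈ 1.414 rad/s.
2ζωₙ = 1, so ζ = 1/(2·√2) ≈ 0.3536.

ωₙ ≈ 1.414 rad/s, ζ ≈ 0.3536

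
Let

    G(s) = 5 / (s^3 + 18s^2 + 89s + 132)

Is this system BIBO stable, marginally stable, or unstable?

The denominator s^3 + 18s^2 + 89s + 132 factors as (s + 3)(s + 11)(s + 4), giving poles at s = -3, -11, -4.
Since all poles lie strictly in the left half-plane, the system is stable.

stable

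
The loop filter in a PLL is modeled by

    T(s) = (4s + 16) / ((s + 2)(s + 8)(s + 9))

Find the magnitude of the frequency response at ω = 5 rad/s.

|T(j5)| ≈ 0.04897

Substitute s = j5: numerator = 16 + j20, denominator = -331 + j405.
|T(j5)| = |16 + j20| / |-331 + j405| = 25.612 / 523.05 ≈ 0.04897.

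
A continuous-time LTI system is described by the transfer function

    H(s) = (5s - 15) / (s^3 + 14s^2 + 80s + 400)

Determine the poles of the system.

The poles are the roots of the denominator s^3 + 14s^2 + 80s + 400 = 0.
Trying s = -10: the polynomial evaluates to 0, so (s + 10) is a factor.
Dividing out leaves s^2 + 4s + 40 = 0.
The quadratic formula then gives s = -2 ± 6j.

s = -2 ± 6j, -10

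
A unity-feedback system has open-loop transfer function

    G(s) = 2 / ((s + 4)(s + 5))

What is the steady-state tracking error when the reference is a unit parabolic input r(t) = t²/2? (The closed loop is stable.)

e_ss = ∞

G(s) has no poles at the origin.
This is a Type 0 system; Ka = lim_{s→0} s^2·G(s) = 0, so the steady-state error for a parabola input is infinite.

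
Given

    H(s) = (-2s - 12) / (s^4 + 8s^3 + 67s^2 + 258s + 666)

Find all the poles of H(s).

The poles are the roots of the denominator s^4 + 8s^3 + 67s^2 + 258s + 666 = 0.
No real roots exist; factor into two real quadratics: (s^2 + 6s + 18)(s^2 + 2s + 37) = 0.
Each quadratic gives a conjugate pair via the quadratic formula.

s = -3 ± 3j, -1 ± 6j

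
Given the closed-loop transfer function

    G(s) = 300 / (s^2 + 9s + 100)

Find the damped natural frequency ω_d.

Comparing s^2 + 9s + 100 to s^2 + 2ζωₙs + ωₙ²: ωₙ = 10 rad/s and ζ = 9/(2·10) = 0.45.
ζωₙ = 9/2 = 4.5, so ω_d = ωₙ√(1−ζ²) = √(ωₙ² − (ζωₙ)²) = √(100 − 4.5²) = √79.75 ≈ 8.930 rad/s.

ω_d ≈ 8.930 rad/s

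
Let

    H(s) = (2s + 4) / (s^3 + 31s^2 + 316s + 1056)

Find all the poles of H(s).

s = -12, -8, -11

The poles are the roots of the denominator s^3 + 31s^2 + 316s + 1056 = 0.
Trying s = -12: the polynomial evaluates to 0, so (s + 12) is a factor.
Dividing out leaves s^2 + 19s + 88 = 0.
Factoring the quadratic: (s + 8)(s + 11) = 0.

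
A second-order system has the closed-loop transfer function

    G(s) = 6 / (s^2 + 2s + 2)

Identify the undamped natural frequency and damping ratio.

ωₙ ≈ 1.414 rad/s, ζ ≈ 0.7071

Compare the denominator to the standard form s^2 + 2ζωₙs + ωₙ².
ωₙ² = 2, so ωₙ = √2 ≈ 1.414 rad/s.
2ζωₙ = 2, so ζ = 2/(2·√2) ≈ 0.7071.
With ζ = 0.7071 the response is underdamped.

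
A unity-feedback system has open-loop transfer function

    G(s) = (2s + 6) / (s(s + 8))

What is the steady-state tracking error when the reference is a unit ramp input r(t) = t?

G(s) has one pole at the origin.
This is a Type 1 system. Kv = lim_{s→0} s·G(s) = 6/8 = 3/4.
e_ss = 1/Kv = 1/(3/4) = 4/3 ≈ 1.333.

e_ss = 1.333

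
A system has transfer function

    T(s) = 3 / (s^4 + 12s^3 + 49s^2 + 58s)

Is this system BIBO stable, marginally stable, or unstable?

marginally stable

The denominator s^4 + 12s^3 + 49s^2 + 58s factors as s(s + 2)(s^2 + 10s + 29), giving poles at s = 0, -2, -5 + 2j, -5 - 2j.
Since the simple pole(s) at s = 0 lie on the jω-axis with none in the right half-plane, the system is marginally stable.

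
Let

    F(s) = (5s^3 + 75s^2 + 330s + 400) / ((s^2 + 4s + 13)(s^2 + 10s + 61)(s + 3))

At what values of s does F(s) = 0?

s = -5, -2, -8

Set the numerator to zero: 5s^3 + 75s^2 + 330s + 400 = 0, i.e. 5·(s^3 + 15s^2 + 66s + 80) = 0.
Factoring: (s + 5)(s + 2)(s + 8) = 0.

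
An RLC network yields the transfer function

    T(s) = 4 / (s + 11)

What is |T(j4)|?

|T(j4)| ≈ 0.3417

Substitute s = j4: numerator = 4, denominator = 11 + j4.
|T(j4)| = |4| / |11 + j4| = 4 / 11.705 ≈ 0.3417.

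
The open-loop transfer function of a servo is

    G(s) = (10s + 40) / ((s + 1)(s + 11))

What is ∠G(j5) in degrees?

∠G(j5) ≈ -51.79°

At s = j5: numerator = 40 + j50, denominator = -14 + j60.
∠G = ∠num − ∠den = 51.340° − (103.13°) = -51.79°.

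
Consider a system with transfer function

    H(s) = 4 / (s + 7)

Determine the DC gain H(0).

At s = 0 each factor (s + a) contributes a and each (s^2 + bs + c) contributes c.
H(0) = 4·1 / ((7)) = 4/7 = 4/7.

H(0) = 4/7 ≈ 0.5714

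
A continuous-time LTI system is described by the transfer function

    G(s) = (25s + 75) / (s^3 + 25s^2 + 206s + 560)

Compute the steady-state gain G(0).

G(0) = 15/112 ≈ 0.1339

Set s = 0: G(0) = (75) / (560) = 15/112.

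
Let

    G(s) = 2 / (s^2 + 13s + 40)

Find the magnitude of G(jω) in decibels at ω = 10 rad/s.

Substitute s = j10: numerator = 2, denominator = -60 + j130.
|G(j10)| = |2| / |-60 + j130| = 2 / 143.18 ≈ 0.01397.
In decibels: 20·log₁₀(0.01397) ≈ -37.1 dB.

|G(j10)|_dB ≈ -37.1 dB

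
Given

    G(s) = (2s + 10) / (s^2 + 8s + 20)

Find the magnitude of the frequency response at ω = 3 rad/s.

|G(j3)| ≈ 0.4417

Substitute s = j3: numerator = 10 + j6, denominator = 11 + j24.
|G(j3)| = |10 + j6| / |11 + j24| = 11.662 / 26.401 ≈ 0.4417.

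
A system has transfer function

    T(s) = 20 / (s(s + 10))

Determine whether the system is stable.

marginally stable

The poles can be read from the denominator factors: s = 0, -10.
Since the simple pole(s) at s = 0 lie on the jω-axis with none in the right half-plane, the system is marginally stable.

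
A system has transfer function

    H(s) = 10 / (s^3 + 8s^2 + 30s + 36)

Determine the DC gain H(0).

Set s = 0: H(0) = (10) / (36) = 5/18.

H(0) = 5/18 ≈ 0.2778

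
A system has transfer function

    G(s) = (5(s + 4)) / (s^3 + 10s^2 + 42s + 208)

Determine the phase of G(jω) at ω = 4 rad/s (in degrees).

At s = j4: numerator = 20 + j20, denominator = 48 + j104.
∠G = ∠num − ∠den = 45° − (65.225°) = -20.22°.

∠G(j4) ≈ -20.22°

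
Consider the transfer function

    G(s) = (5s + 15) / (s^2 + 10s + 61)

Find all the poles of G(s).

s = -5 + 6j, -5 - 6j

The poles are the roots of the denominator s^2 + 10s + 61 = 0.
Using the quadratic formula: s = (-10 ± √(-144))/2 = -5 ± 6j.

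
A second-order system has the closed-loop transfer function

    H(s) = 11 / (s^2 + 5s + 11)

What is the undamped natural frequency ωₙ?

ωₙ ≈ 3.317 rad/s

Compare the denominator to the standard form s^2 + 2ζωₙs + ωₙ².
ωₙ² = 11, so ωₙ = √11 ≈ 3.317 rad/s.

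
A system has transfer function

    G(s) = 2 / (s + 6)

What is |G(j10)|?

Substitute s = j10: numerator = 2, denominator = 6 + j10.
|G(j10)| = |2| / |6 + j10| = 2 / 11.662 ≈ 0.1715.

|G(j10)| ≈ 0.1715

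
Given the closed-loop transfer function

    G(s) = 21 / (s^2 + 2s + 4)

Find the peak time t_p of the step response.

t_p ≈ 1.814 s

Comparing s^2 + 2s + 4 to s^2 + 2ζωₙs + ωₙ²: ωₙ = 2 rad/s and ζ = 2/(2·2) = 0.5.
ζωₙ = 2/2 = 1, so ω_d = ωₙ√(1−ζ²) = √(ωₙ² − (ζωₙ)²) = √(4 − 1²) = √3 ≈ 1.732 rad/s.
t_p = π/ω_d = π/1.732 ≈ 1.814 s.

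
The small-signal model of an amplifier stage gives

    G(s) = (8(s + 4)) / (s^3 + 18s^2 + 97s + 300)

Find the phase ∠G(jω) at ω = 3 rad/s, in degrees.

At s = j3: numerator = 32 + j24, denominator = 138 + j264.
∠G = ∠num − ∠den = 36.870° − (62.403°) = -25.53°.

∠G(j3) ≈ -25.53°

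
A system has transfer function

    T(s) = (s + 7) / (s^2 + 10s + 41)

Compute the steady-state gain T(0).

Set s = 0: T(0) = (7) / (41) = 7/41.

T(0) = 7/41 ≈ 0.1707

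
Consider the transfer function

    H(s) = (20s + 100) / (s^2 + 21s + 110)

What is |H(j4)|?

Substitute s = j4: numerator = 100 + j80, denominator = 94 + j84.
|H(j4)| = |100 + j80| / |94 + j84| = 128.06 / 126.06 ≈ 1.016.

|H(j4)| ≈ 1.016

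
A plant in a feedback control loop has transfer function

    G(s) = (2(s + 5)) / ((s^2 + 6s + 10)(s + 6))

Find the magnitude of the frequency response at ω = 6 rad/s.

Substitute s = j6: numerator = 10 + j12, denominator = -372 + j60.
|G(j6)| = |10 + j12| / |-372 + j60| = 15.620 / 376.81 ≈ 0.04145.

|G(j6)| ≈ 0.04145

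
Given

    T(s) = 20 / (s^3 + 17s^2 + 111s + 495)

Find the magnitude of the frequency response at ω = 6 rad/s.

Substitute s = j6: numerator = 20, denominator = -117 + j450.
|T(j6)| = |20| / |-117 + j450| = 20 / 464.96 ≈ 0.04301.

|T(j6)| ≈ 0.04301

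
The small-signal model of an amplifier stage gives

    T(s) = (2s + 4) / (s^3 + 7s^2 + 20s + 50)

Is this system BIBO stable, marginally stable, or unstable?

stable

The denominator s^3 + 7s^2 + 20s + 50 factors as (s^2 + 2s + 10)(s + 5), giving poles at s = -1 + 3j, -1 - 3j, -5.
Since all poles lie strictly in the left half-plane, the system is stable.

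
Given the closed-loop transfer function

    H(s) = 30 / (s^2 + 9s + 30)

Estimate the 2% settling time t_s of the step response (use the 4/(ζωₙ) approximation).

Comparing s^2 + 9s + 30 to s^2 + 2ζωₙs + ωₙ²: ωₙ = √30 ≈ 5.477 rad/s and ζ = 9/(2·√30) ≈ 0.8216.
ζωₙ = 9/2 = 4.5, so t_s ≈ 4/(ζωₙ) = 4/4.5 ≈ 0.8889 s.

t_s ≈ 0.8889 s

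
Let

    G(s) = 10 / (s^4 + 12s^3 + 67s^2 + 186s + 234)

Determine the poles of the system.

s = -3 + 2j, -3 - 2j, -3 + 3j, -3 - 3j

The poles are the roots of the denominator s^4 + 12s^3 + 67s^2 + 186s + 234 = 0.
No real roots exist; factor into two real quadratics: (s^2 + 6s + 13)(s^2 + 6s + 18) = 0.
Each quadratic gives a conjugate pair via the quadratic formula.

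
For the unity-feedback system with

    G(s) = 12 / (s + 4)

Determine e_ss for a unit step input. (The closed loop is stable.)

e_ss = 0.2500

G(s) has no poles at the origin.
This is a Type 0 system. Kp = lim_{s→0} G(s) = 12/4 = 3.
e_ss = 1/(1 + Kp) = 1/(1 + 3) = 1/4 ≈ 0.2500.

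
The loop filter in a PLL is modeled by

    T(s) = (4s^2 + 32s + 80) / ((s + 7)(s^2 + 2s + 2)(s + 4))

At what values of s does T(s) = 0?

s = -4 + 2j, -4 - 2j

Set the numerator to zero: 4s^2 + 32s + 80 = 0, i.e. 4·(s^2 + 8s + 20) = 0.
Factoring: (s^2 + 8s + 20) = 0.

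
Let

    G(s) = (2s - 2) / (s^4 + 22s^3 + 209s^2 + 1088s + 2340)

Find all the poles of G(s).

The poles are the roots of the denominator s^4 + 22s^3 + 209s^2 + 1088s + 2340 = 0.
Trying s = -9: the polynomial evaluates to 0, so (s + 9) is a factor.
Dividing out leaves s^3 + 13s^2 + 92s + 260 = 0.
This factors further as (s + 5)(s^2 + 8s + 52) = 0.

s = -9, -5, -4 + 6j, -4 - 6j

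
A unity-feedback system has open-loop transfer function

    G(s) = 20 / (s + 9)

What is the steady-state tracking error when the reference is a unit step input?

e_ss = 0.3103

G(s) has no poles at the origin.
This is a Type 0 system. Kp = lim_{s→0} G(s) = 20/9.
e_ss = 1/(1 + Kp) = 1/(1 + 20/9) = 9/29 ≈ 0.3103.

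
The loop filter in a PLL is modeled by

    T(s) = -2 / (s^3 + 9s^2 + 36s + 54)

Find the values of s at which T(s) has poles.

The poles are the roots of the denominator s^3 + 9s^2 + 36s + 54 = 0.
Trying s = -3: the polynomial evaluates to 0, so (s + 3) is a factor.
Dividing out leaves s^2 + 6s + 18 = 0.
The quadratic formula then gives s = -3 ± 3j.

s = -3 ± 3j, -3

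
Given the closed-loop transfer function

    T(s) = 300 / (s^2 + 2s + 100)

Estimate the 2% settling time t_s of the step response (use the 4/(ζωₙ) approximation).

t_s ≈ 4 s

Comparing s^2 + 2s + 100 to s^2 + 2ζωₙs + ωₙ²: ωₙ = 10 rad/s and ζ = 2/(2·10) = 0.1.
ζωₙ = 2/2 = 1, so t_s ≈ 4/(ζωₙ) = 4/1 = 4 s.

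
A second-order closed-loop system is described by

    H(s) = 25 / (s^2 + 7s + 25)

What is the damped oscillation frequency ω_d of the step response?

ω_d ≈ 3.571 rad/s

Comparing s^2 + 7s + 25 to s^2 + 2ζωₙs + ωₙ²: ωₙ = 5 rad/s and ζ = 7/(2·5) = 0.7.
ζωₙ = 7/2 = 3.5, so ω_d = ωₙ√(1−ζ²) = √(ωₙ² − (ζωₙ)²) = √(25 − 3.5²) = √12.75 ≈ 3.571 rad/s.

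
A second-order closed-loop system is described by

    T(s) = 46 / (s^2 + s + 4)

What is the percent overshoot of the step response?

%OS ≈ 44.4%

Comparing s^2 + s + 4 to s^2 + 2ζωₙs + ωₙ²: ωₙ = 2 rad/s and ζ = 1/(2·2) = 0.25.
%OS = 100·exp(−πζ/√(1−ζ²)) = 100·exp(−π·0.25/√(1−0.25²)) ≈ 44.4%.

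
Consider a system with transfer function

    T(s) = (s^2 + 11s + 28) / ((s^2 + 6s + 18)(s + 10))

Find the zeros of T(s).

s = -7, -4

Set the numerator to zero: s^2 + 11s + 28 = 0.
Factoring: (s + 7)(s + 4) = 0.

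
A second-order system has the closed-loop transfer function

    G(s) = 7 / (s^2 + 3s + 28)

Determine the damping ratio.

Compare the denominator to the standard form s^2 + 2ζωₙs + ωₙ².
ωₙ² = 28, so ωₙ = √28 ≈ 5.292 rad/s.
2ζωₙ = 3, so ζ = 3/(2·√28) ≈ 0.2835.
With ζ = 0.2835 the response is underdamped.

ζ ≈ 0.2835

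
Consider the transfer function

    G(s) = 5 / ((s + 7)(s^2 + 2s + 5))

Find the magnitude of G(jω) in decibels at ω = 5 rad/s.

|G(j5)|_dB ≈ -31.7 dB

Substitute s = j5: numerator = 5, denominator = -190 - j30.
|G(j5)| = |5| / |-190 - j30| = 5 / 192.35 ≈ 0.02599.
In decibels: 20·log₁₀(0.02599) ≈ -31.7 dB.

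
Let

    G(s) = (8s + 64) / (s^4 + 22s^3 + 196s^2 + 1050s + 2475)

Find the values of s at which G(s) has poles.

The poles are the roots of the denominator s^4 + 22s^3 + 196s^2 + 1050s + 2475 = 0.
Trying s = -5: the polynomial evaluates to 0, so (s + 5) is a factor.
Dividing out leaves s^3 + 17s^2 + 111s + 495 = 0.
This factors further as (s^2 + 6s + 45)(s + 11) = 0.

s = -3 ± 6j, -5, -11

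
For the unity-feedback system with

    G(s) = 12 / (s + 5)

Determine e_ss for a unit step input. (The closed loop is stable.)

e_ss = 0.2941

G(s) has no poles at the origin.
This is a Type 0 system. Kp = lim_{s→0} G(s) = 12/5.
e_ss = 1/(1 + Kp) = 1/(1 + 12/5) = 5/17 ≈ 0.2941.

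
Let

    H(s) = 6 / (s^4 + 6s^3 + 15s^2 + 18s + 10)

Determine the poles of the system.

The poles are the roots of the denominator s^4 + 6s^3 + 15s^2 + 18s + 10 = 0.
No real roots exist; factor into two real quadratics: (s^2 + 4s + 5)(s^2 + 2s + 2) = 0.
Each quadratic gives a conjugate pair via the quadratic formula.

s = -2 + j, -2 - j, -1 + j, -1 - j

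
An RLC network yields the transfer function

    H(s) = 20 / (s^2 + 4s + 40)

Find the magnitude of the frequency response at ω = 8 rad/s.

Substitute s = j8: numerator = 20, denominator = -24 + j32.
|H(j8)| = |20| / |-24 + j32| = 20 / 40 = 0.5000.

|H(j8)| = 0.5000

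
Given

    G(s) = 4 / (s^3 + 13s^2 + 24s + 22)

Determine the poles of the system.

The poles are the roots of the denominator s^3 + 13s^2 + 24s + 22 = 0.
Trying s = -11: the polynomial evaluates to 0, so (s + 11) is a factor.
Dividing out leaves s^2 + 2s + 2 = 0.
The quadratic formula then gives s = -1 ± 1j.

s = -1 ± j, -11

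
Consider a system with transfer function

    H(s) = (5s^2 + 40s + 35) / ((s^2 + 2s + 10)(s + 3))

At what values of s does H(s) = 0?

s = -1, -7

Set the numerator to zero: 5s^2 + 40s + 35 = 0, i.e. 5·(s^2 + 8s + 7) = 0.
Factoring: (s + 1)(s + 7) = 0.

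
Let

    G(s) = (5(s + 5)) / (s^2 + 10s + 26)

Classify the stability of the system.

stable

The poles can be read from the denominator factors: s = -5 + j, -5 - j.
Since all poles lie strictly in the left half-plane, the system is stable.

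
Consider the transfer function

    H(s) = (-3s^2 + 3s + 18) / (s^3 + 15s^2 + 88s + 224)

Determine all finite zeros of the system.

s = -2, 3

Set the numerator to zero: -3s^2 + 3s + 18 = 0, i.e. -3·(s^2 - s - 6) = 0.
Factoring: (s + 2)(s - 3) = 0.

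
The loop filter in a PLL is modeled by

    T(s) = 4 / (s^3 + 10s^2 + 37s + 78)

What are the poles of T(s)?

The poles are the roots of the denominator s^3 + 10s^2 + 37s + 78 = 0.
Trying s = -6: the polynomial evaluates to 0, so (s + 6) is a factor.
Dividing out leaves s^2 + 4s + 13 = 0.
The quadratic formula then gives s = -2 ± 3j.

s = -2 + 3j, -2 - 3j, -6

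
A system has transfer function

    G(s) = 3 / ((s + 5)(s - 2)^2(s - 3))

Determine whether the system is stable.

unstable

The poles can be read from the denominator factors: s = -5, 2, 2, 3.
Since the pole(s) at s = 2, 2, 3 lie in the right half-plane, the system is unstable.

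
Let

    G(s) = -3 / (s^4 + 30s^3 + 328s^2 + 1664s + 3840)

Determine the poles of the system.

s = -12, -4 ± 4j, -10

The poles are the roots of the denominator s^4 + 30s^3 + 328s^2 + 1664s + 3840 = 0.
Trying s = -12: the polynomial evaluates to 0, so (s + 12) is a factor.
Dividing out leaves s^3 + 18s^2 + 112s + 320 = 0.
This factors further as (s^2 + 8s + 32)(s + 10) = 0.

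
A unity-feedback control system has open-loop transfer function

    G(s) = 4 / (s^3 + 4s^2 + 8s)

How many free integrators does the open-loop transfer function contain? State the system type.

Factor s from the denominator: s^3 + 4s^2 + 8s = s·(s^2 + 4s + 8).
There is 1 pole at the origin, so the system is Type 1.

Type 1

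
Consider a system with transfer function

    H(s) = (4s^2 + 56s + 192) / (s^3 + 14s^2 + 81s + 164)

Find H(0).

H(0) = 48/41 ≈ 1.171

Set s = 0: H(0) = (192) / (164) = 48/41.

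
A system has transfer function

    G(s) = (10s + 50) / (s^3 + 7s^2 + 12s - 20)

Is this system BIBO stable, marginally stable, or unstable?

unstable

The denominator s^3 + 7s^2 + 12s - 20 factors as (s^2 + 8s + 20)(s - 1), giving poles at s = -4 + 2j, -4 - 2j, 1.
Since the pole(s) at s = 1 lie in the right half-plane, the system is unstable.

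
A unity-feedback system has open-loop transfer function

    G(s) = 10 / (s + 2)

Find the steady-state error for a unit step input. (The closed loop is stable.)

e_ss = 0.1667

G(s) has no poles at the origin.
This is a Type 0 system. Kp = lim_{s→0} G(s) = 10/2 = 5.
e_ss = 1/(1 + Kp) = 1/(1 + 5) = 1/6 ≈ 0.1667.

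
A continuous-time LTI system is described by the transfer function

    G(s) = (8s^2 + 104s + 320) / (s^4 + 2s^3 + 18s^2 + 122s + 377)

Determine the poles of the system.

The poles are the roots of the denominator s^4 + 2s^3 + 18s^2 + 122s + 377 = 0.
No real roots exist; factor into two real quadratics: (s^2 - 4s + 29)(s^2 + 6s + 13) = 0.
Each quadratic gives a conjugate pair via the quadratic formula.

s = 2 + 5j, 2 - 5j, -3 + 2j, -3 - 2j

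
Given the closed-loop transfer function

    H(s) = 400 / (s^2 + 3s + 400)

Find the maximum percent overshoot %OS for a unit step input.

Comparing s^2 + 3s + 400 to s^2 + 2ζωₙs + ωₙ²: ωₙ = 20 rad/s and ζ = 3/(2·20) = 0.075.
%OS = 100·exp(−πζ/√(1−ζ²)) = 100·exp(−π·0.075/√(1−0.075²)) ≈ 79.0%.

%OS ≈ 79.0%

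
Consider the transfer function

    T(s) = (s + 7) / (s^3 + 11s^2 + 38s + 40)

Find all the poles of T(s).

s = -2, -4, -5

The poles are the roots of the denominator s^3 + 11s^2 + 38s + 40 = 0.
Trying s = -2: the polynomial evaluates to 0, so (s + 2) is a factor.
Dividing out leaves s^2 + 9s + 20 = 0.
Factoring the quadratic: (s + 4)(s + 5) = 0.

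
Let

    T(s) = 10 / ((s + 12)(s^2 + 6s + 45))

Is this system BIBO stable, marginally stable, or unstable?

The poles can be read from the denominator factors: s = -12, -3 + 6j, -3 - 6j.
Since all poles lie strictly in the left half-plane, the system is stable.

stable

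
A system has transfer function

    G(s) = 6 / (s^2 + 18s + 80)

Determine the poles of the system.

The poles are the roots of the denominator s^2 + 18s + 80 = 0.
Factoring: (s + 10)(s + 8) = 0, so s = -10 and s = -8.

s = -10, -8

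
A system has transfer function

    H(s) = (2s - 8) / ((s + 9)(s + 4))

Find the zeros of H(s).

Set the numerator to zero: 2s - 8 = 0, i.e. 2·(s - 4) = 0.
So s = 4.

s = 4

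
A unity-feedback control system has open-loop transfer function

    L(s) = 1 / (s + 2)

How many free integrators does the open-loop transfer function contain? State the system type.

The denominator has no factor of s at the origin — no free integrator — so this is a Type 0 system.

Type 0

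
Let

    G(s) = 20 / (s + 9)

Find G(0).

At s = 0 each factor (s + a) contributes a and each (s^2 + bs + c) contributes c.
G(0) = 20·1 / ((9)) = 20/9 = 20/9.

G(0) = 20/9 ≈ 2.222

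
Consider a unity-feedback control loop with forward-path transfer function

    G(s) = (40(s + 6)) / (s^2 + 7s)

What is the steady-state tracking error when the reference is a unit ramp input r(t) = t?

G(s) has one pole at the origin.
This is a Type 1 system. Kv = lim_{s→0} s·G(s) = 240/7.
e_ss = 1/Kv = 1/(240/7) = 7/240 ≈ 0.02917.

e_ss = 0.02917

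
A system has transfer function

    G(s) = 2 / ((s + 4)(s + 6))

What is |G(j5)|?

|G(j5)| ≈ 0.03999

Substitute s = j5: numerator = 2, denominator = -1 + j50.
|G(j5)| = |2| / |-1 + j50| = 2 / 50.010 ≈ 0.03999.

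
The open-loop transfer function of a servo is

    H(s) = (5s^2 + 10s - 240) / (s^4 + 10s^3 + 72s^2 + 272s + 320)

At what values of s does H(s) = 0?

Set the numerator to zero: 5s^2 + 10s - 240 = 0, i.e. 5·(s^2 + 2s - 48) = 0.
Factoring: (s + 8)(s - 6) = 0.

s = -8, 6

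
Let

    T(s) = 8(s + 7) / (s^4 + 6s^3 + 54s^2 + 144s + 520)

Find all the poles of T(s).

s = -2 ± 4j, -1 ± 5j

The poles are the roots of the denominator s^4 + 6s^3 + 54s^2 + 144s + 520 = 0.
No real roots exist; factor into two real quadratics: (s^2 + 4s + 20)(s^2 + 2s + 26) = 0.
Each quadratic gives a conjugate pair via the quadratic formula.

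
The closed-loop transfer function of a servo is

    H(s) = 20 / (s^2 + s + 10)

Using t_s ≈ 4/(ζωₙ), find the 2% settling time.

Comparing s^2 + s + 10 to s^2 + 2ζωₙs + ωₙ²: ωₙ = √10 ≈ 3.162 rad/s and ζ = 1/(2·√10) ≈ 0.1581.
ζωₙ = 1/2 = 0.5, so t_s ≈ 4/(ζωₙ) = 4/0.5 = 8 s.

t_s ≈ 8 s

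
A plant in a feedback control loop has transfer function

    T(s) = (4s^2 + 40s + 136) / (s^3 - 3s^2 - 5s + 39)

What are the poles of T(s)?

s = -3, 3 ± 2j

The poles are the roots of the denominator s^3 - 3s^2 - 5s + 39 = 0.
Trying s = -3: the polynomial evaluates to 0, so (s + 3) is a factor.
Dividing out leaves s^2 - 6s + 13 = 0.
The quadratic formula then gives s = 3 ± 2j.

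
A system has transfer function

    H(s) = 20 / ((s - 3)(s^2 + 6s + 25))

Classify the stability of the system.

unstable

The poles can be read from the denominator factors: s = 3, -3 + 4j, -3 - 4j.
Since the pole(s) at s = 3 lie in the right half-plane, the system is unstable.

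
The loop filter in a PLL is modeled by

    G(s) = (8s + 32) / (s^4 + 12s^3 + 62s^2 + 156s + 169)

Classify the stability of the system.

The denominator s^4 + 12s^3 + 62s^2 + 156s + 169 factors as (s^2 + 6s + 13)(s^2 + 6s + 13), giving poles at s = -3 + 2j, -3 - 2j, -3 + 2j, -3 - 2j.
Since all poles lie strictly in the left half-plane, the system is stable.

stable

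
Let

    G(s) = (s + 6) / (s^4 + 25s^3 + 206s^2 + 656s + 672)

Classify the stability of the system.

The denominator s^4 + 25s^3 + 206s^2 + 656s + 672 factors as (s + 7)(s + 2)(s + 12)(s + 4), giving poles at s = -7, -2, -12, -4.
Since all poles lie strictly in the left half-plane, the system is stable.

stable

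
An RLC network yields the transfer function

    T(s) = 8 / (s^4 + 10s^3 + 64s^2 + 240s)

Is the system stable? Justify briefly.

marginally stable

The denominator s^4 + 10s^3 + 64s^2 + 240s factors as s(s^2 + 4s + 40)(s + 6), giving poles at s = 0, -2 + 6j, -2 - 6j, -6.
Since the simple pole(s) at s = 0 lie on the jω-axis with none in the right half-plane, the system is marginally stable.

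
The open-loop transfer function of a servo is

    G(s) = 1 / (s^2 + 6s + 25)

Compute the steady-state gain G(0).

G(0) = 1/25 ≈ 0.04000

At s = 0 each factor (s + a) contributes a and each (s^2 + bs + c) contributes c.
G(0) = 1·1 / ((25)) = 1/25 = 1/25.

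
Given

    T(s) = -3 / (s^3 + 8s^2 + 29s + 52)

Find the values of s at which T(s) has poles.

The poles are the roots of the denominator s^3 + 8s^2 + 29s + 52 = 0.
Trying s = -4: the polynomial evaluates to 0, so (s + 4) is a factor.
Dividing out leaves s^2 + 4s + 13 = 0.
The quadratic formula then gives s = -2 ± 3j.

s = -2 ± 3j, -4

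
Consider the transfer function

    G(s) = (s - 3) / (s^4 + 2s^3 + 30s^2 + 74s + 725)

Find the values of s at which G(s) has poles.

The poles are the roots of the denominator s^4 + 2s^3 + 30s^2 + 74s + 725 = 0.
No real roots exist; factor into two real quadratics: (s^2 - 4s + 29)(s^2 + 6s + 25) = 0.
Each quadratic gives a conjugate pair via the quadratic formula.

s = 2 ± 5j, -3 ± 4j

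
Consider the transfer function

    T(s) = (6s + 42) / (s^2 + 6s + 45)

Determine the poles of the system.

s = -3 ± 6j

The poles are the roots of the denominator s^2 + 6s + 45 = 0.
Using the quadratic formula: s = (-6 ± √(-144))/2 = -3 ± 6j.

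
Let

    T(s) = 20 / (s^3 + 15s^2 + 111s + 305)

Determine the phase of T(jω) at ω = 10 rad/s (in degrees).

∠T(j10) ≈ -174.7°

At s = j10: numerator = 20, denominator = -1195 + j110.
∠T = ∠num − ∠den = 0° − (174.74°) = -174.7°.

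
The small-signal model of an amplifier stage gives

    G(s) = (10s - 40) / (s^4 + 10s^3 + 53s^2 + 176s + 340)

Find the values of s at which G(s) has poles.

The poles are the roots of the denominator s^4 + 10s^3 + 53s^2 + 176s + 340 = 0.
No real roots exist; factor into two real quadratics: (s^2 + 2s + 17)(s^2 + 8s + 20) = 0.
Each quadratic gives a conjugate pair via the quadratic formula.

s = -1 + 4j, -1 - 4j, -4 + 2j, -4 - 2j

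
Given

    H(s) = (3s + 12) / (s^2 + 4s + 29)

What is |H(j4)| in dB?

Substitute s = j4: numerator = 12 + j12, denominator = 13 + j16.
|H(j4)| = |12 + j12| / |13 + j16| = 16.971 / 20.616 ≈ 0.8232.
In decibels: 20·log₁₀(0.8232) ≈ -1.69 dB.

|H(j4)|_dB ≈ -1.69 dB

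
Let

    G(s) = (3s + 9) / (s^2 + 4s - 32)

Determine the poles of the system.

The poles are the roots of the denominator s^2 + 4s - 32 = 0.
Factoring: (s + 8)(s - 4) = 0, so s = -8 and s = 4.

s = -8, 4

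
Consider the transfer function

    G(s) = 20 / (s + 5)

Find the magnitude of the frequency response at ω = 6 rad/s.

|G(j6)| ≈ 2.561

Substitute s = j6: numerator = 20, denominator = 5 + j6.
|G(j6)| = |20| / |5 + j6| = 20 / 7.8102 ≈ 2.561.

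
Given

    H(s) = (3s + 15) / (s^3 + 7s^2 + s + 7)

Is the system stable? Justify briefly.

The denominator s^3 + 7s^2 + s + 7 factors as (s^2 + 1)(s + 7), giving poles at s = j, -j, -7.
Since the simple pole(s) at s = ±j lie on the jω-axis with none in the right half-plane, the system is marginally stable.

marginally stable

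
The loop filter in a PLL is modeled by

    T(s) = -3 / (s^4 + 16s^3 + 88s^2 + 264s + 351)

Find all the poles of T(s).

s = -2 + 3j, -2 - 3j, -3, -9

The poles are the roots of the denominator s^4 + 16s^3 + 88s^2 + 264s + 351 = 0.
Trying s = -3: the polynomial evaluates to 0, so (s + 3) is a factor.
Dividing out leaves s^3 + 13s^2 + 49s + 117 = 0.
This factors further as (s^2 + 4s + 13)(s + 9) = 0.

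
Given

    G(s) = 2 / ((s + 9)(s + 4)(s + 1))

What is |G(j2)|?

|G(j2)| ≈ 0.02169

Substitute s = j2: numerator = 2, denominator = -20 + j90.
|G(j2)| = |2| / |-20 + j90| = 2 / 92.195 ≈ 0.02169.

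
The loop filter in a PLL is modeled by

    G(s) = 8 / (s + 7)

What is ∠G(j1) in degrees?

∠G(j1) ≈ -8.130°

At s = j1: numerator = 8, denominator = 7 + j1.
∠G = ∠num − ∠den = 0° − (8.1301°) = -8.130°.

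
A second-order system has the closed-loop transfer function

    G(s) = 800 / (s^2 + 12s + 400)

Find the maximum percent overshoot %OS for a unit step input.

Comparing s^2 + 12s + 400 to s^2 + 2ζωₙs + ωₙ²: ωₙ = 20 rad/s and ζ = 12/(2·20) = 0.3.
%OS = 100·exp(−πζ/√(1−ζ²)) = 100·exp(−π·0.3/√(1−0.3²)) ≈ 37.2%.

%OS ≈ 37.2%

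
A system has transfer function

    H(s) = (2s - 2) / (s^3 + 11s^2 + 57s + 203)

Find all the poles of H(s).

The poles are the roots of the denominator s^3 + 11s^2 + 57s + 203 = 0.
Trying s = -7: the polynomial evaluates to 0, so (s + 7) is a factor.
Dividing out leaves s^2 + 4s + 29 = 0.
The quadratic formula then gives s = -2 ± 5j.

s = -2 ± 5j, -7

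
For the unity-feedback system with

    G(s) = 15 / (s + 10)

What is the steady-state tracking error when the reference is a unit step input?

G(s) has no poles at the origin.
This is a Type 0 system. Kp = lim_{s→0} G(s) = 15/10 = 3/2.
e_ss = 1/(1 + Kp) = 1/(1 + 3/2) = 2/5 ≈ 0.4000.

e_ss = 0.4000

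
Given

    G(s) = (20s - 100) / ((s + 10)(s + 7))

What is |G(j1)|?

|G(j1)| ≈ 1.435

Substitute s = j1: numerator = -100 + j20, denominator = 69 + j17.
|G(j1)| = |-100 + j20| / |69 + j17| = 101.98 / 71.063 ≈ 1.435.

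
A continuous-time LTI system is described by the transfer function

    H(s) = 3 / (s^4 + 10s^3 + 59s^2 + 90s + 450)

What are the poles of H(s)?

The poles are the roots of the denominator s^4 + 10s^3 + 59s^2 + 90s + 450 = 0.
No real roots exist; factor into two real quadratics: (s^2 + 9)(s^2 + 10s + 50) = 0.
Each quadratic gives a conjugate pair via the quadratic formula.

s = 3j, -3j, -5 + 5j, -5 - 5j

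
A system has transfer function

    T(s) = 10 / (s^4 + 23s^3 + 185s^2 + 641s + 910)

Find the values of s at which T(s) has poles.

The poles are the roots of the denominator s^4 + 23s^3 + 185s^2 + 641s + 910 = 0.
Trying s = -7: the polynomial evaluates to 0, so (s + 7) is a factor.
Dividing out leaves s^3 + 16s^2 + 73s + 130 = 0.
This factors further as (s^2 + 6s + 13)(s + 10) = 0.

s = -3 + 2j, -3 - 2j, -7, -10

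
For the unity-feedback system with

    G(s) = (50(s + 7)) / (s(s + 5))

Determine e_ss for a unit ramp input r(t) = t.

e_ss = 0.01429

G(s) has one pole at the origin.
This is a Type 1 system. Kv = lim_{s→0} s·G(s) = 350/5 = 70.
e_ss = 1/Kv = 1/(70) = 1/70 ≈ 0.01429.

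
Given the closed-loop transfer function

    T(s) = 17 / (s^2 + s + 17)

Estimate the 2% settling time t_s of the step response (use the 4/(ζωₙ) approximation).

t_s ≈ 8 s

Comparing s^2 + s + 17 to s^2 + 2ζωₙs + ωₙ²: ωₙ = √17 ≈ 4.123 rad/s and ζ = 1/(2·√17) ≈ 0.1213.
ζωₙ = 1/2 = 0.5, so t_s ≈ 4/(ζωₙ) = 4/0.5 = 8 s.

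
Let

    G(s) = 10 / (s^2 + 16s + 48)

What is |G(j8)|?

Substitute s = j8: numerator = 10, denominator = -16 + j128.
|G(j8)| = |10| / |-16 + j128| = 10 / 129.00 ≈ 0.07752.

|G(j8)| ≈ 0.07752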